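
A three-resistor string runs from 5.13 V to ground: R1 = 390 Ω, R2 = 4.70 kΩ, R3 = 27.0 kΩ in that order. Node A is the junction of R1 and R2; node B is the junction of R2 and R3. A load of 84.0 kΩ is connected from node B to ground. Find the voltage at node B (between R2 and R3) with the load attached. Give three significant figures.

V ≈ 4.11 V

At node B, R3 is in parallel with the load: R3‖R_L = 20430 Ω.
Below node A the resistance is R2 + (R3‖R_L) = 25130 Ω, so V_A = 5.13 × 25130/25520 = 5.052 V.
Then V_B = V_A × (R3‖R_L)/(R2 + R3‖R_L) = 5.052 × 20430/25130 = 4.11 V.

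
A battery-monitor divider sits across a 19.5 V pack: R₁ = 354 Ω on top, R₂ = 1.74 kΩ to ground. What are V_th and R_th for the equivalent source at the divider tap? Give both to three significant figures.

V_th = 16.2 V, R_th = 294 Ω

V_th is the open-circuit tap voltage: 19.5 × 1740/(354 + 1740) = 16.2 V.
With the supply zeroed, R₁ and R₂ appear in parallel from the tap: R_th = R₁‖R₂ = (354 × 1740)/2094 = 294 Ω.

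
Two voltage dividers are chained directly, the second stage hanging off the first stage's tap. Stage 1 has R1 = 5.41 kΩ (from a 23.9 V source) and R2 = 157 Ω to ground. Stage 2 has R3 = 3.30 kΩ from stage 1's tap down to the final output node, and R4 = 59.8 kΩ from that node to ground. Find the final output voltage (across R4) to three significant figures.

Stage 2 presents R3+R4 = 63100 Ω as a load on stage 1's tap.
Stage 1's lower leg becomes R2‖(R3+R4) = 156.6 Ω, so V_mid = 23.9 × 156.6/5567 = 0.6724 V.
Stage 2 is itself unloaded: V_out = V_mid × R4/(R3+R4) = 0.6724 × 59800/63100 = 0.637 V.

V_out ≈ 0.637 V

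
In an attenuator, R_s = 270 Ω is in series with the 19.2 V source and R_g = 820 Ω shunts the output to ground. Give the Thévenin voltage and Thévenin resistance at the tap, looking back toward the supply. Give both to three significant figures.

V_th = 14.4 V, R_th = 203 Ω

V_th is the open-circuit tap voltage: 19.2 × 820/(270 + 820) = 14.4 V.
With the supply zeroed, R_s and R_g appear in parallel from the tap: R_th = R_s‖R_g = (270 × 820)/1090 = 203 Ω.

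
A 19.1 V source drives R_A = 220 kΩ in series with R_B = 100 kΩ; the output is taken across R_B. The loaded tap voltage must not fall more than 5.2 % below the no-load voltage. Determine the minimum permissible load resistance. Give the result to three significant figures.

R_L(min) ≈ 1.25 MΩ

Output resistance R_th = R_A‖R_B = (220 × 100)/320.0 = 68.75 kΩ.
The fractional drop is R_th/(R_th + R_L); requiring this ≤ 0.0520 gives R_L ≥ R_th(1/0.0520 − 1) = 68.75 × 18.23 = 1.25 MΩ.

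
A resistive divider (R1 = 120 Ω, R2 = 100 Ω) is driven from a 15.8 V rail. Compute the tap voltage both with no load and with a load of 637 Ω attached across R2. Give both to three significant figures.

Open-circuit: V = 15.8 × 100/(120 + 100) = 7.18 V.
With the load, R2 becomes R2‖R_L = 86.43 Ω, so V = 15.8 × 86.43/206.4 = 6.62 V.

Unloaded: 7.18 V; loaded: 6.62 V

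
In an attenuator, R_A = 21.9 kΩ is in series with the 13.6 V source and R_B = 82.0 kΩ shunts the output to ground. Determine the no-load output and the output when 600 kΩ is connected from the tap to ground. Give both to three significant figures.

Unloaded: 10.7 V; loaded: 10.4 V

Open-circuit: V = 13.6 × 82.0/(21.9 + 82.0) = 10.7 V.
With the load, R_B becomes R_B‖R_L = 72.14 kΩ, so V = 13.6 × 72.14/94.04 = 10.4 V.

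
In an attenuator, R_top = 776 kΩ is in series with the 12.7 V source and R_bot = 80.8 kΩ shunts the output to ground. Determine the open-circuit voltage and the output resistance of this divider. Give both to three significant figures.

V_th = 1.20 V, R_th = 73.2 kΩ

V_th is the open-circuit tap voltage: 12.7 × 80.8/(776 + 80.8) = 1.20 V.
With the supply zeroed, R_top and R_bot appear in parallel from the tap: R_th = R_top‖R_bot = (776 × 80.8)/856.8 = 73.2 kΩ.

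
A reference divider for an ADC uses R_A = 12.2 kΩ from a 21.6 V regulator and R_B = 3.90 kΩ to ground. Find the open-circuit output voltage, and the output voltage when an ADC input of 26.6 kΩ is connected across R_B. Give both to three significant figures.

Unloaded: 5.23 V; loaded: 4.71 V

Open-circuit: V = 21.6 × 3.90/(12.2 + 3.90) = 5.23 V.
With the load, R_B becomes R_B‖R_L = 3.401 kΩ, so V = 21.6 × 3.401/15.60 = 4.71 V.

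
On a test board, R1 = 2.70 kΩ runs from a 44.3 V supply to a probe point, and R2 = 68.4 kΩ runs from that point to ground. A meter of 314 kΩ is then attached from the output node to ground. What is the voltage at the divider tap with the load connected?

The load sits in parallel with R2: R2‖R_L = (68.4 × 314) / (68.4 + 314) = 56.17 kΩ.
V_out = 44.3 × 56.17 / (2.70 + 56.17) = 44.3 × 56.17/58.87 = 42.3 V.
(Unloaded it would have been 42.6 V.)

V_out ≈ 42.3 V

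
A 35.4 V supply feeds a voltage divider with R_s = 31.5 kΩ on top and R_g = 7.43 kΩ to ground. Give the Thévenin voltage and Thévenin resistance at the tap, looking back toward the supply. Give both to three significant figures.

V_th is the open-circuit tap voltage: 35.4 × 7.43/(31.5 + 7.43) = 6.76 V.
With the supply zeroed, R_s and R_g appear in parallel from the tap: R_th = R_s‖R_g = (31.5 × 7.43)/38.93 = 6.01 kΩ.

V_th = 6.76 V, R_th = 6.01 kΩ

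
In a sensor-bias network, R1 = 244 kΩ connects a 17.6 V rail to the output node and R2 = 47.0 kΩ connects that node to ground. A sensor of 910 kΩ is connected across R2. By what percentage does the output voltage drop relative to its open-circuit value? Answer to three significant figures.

4.15 %

The divider's output (Thévenin) resistance is R1‖R2 = 39.41 kΩ.
Fractional drop under load = R_th/(R_th + R_L) = 39.41 / (39.41 + 910) = 0.04151.
So the output falls by 4.15 %.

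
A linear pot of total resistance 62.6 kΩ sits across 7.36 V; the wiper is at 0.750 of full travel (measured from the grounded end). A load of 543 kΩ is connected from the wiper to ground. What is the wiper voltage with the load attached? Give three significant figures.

The wiper splits the pot into (1−α)R = 15.65 kΩ above and αR = 46.95 kΩ below.
Lower section ‖ load = 43.21 kΩ.
V_wiper = 7.36 × 43.21/(15.65 + 43.21) = 5.40 V.

V ≈ 5.40 V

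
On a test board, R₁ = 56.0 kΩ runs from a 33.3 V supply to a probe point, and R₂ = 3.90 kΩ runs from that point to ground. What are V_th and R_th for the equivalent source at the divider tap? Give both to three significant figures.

V_th is the open-circuit tap voltage: 33.3 × 3.90/(56.0 + 3.90) = 2.17 V.
With the supply zeroed, R₁ and R₂ appear in parallel from the tap: R_th = R₁‖R₂ = (56.0 × 3.90)/59.90 = 3.65 kΩ.

V_th = 2.17 V, R_th = 3.65 kΩ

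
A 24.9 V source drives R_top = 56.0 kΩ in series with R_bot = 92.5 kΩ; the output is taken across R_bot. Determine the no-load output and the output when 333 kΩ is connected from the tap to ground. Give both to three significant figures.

Open-circuit: V = 24.9 × 92.5/(56.0 + 92.5) = 15.5 V.
With the load, R_bot becomes R_bot‖R_L = 72.39 kΩ, so V = 24.9 × 72.39/128.4 = 14.0 V.

Unloaded: 15.5 V; loaded: 14.0 V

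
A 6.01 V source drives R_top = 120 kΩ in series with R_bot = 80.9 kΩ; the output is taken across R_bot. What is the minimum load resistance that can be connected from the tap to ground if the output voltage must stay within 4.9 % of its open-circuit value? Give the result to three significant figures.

Output resistance R_th = R_top‖R_bot = (120 × 80.9)/200.9 = 48.32 kΩ.
The fractional drop is R_th/(R_th + R_L); requiring this ≤ 0.0490 gives R_L ≥ R_th(1/0.0490 − 1) = 48.32 × 19.41 = 938 kΩ.

R_L(min) ≈ 938 kΩ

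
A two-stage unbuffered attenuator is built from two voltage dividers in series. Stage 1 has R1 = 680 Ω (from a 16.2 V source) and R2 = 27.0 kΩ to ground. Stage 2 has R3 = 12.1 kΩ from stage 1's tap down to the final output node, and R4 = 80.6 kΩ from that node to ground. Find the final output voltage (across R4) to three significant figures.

V_out ≈ 13.6 V

Stage 2 presents R3+R4 = 92700 Ω as a load on stage 1's tap.
Stage 1's lower leg becomes R2‖(R3+R4) = 20910 Ω, so V_mid = 16.2 × 20910/21590 = 15.69 V.
Stage 2 is itself unloaded: V_out = V_mid × R4/(R3+R4) = 15.69 × 80600/92700 = 13.6 V.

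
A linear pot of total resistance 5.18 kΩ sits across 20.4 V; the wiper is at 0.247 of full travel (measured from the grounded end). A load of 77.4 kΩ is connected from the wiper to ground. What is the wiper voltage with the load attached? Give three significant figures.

The wiper splits the pot into (1−α)R = 3.901 kΩ above and αR = 1.279 kΩ below.
Lower section ‖ load = 1.259 kΩ.
V_wiper = 20.4 × 1.259/(3.901 + 1.259) = 4.98 V.

V ≈ 4.98 V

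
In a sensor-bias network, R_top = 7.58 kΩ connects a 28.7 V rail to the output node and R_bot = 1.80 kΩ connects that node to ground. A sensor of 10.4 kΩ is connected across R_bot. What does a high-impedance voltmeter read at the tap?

The load sits in parallel with R_bot: R_bot‖R_L = (1.80 × 10.4) / (1.80 + 10.4) = 1.534 kΩ.
V_out = 28.7 × 1.534 / (7.58 + 1.534) = 28.7 × 1.534/9.114 = 4.83 V.

V_out ≈ 4.83 V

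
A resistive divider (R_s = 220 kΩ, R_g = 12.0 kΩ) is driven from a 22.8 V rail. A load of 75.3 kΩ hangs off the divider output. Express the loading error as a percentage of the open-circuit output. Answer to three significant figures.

13.1 %

Unloaded V = 22.8 × 12.0/232.0 = 1.1793 V.
Loaded: R_g‖R_L = 10.35 kΩ, giving V = 22.8 × 10.35/230.4 = 1.0245 V.
Drop = (1.1793 − 1.0245) / 1.1793 = 13.1 %.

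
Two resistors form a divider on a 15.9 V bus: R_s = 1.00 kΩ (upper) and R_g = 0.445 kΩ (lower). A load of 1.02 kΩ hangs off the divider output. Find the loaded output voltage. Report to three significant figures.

V_out ≈ 3.76 V

The load sits in parallel with R_g: R_g‖R_L = (445 × 1020) / (445 + 1020) = 309.8 Ω.
V_out = 15.9 × 309.8 / (1000 + 309.8) = 15.9 × 309.8/1310 = 3.76 V.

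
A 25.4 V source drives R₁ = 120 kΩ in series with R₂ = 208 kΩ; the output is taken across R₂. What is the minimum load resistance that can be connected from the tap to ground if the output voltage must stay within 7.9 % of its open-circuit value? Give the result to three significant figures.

R_L(min) ≈ 887 kΩ

Output resistance R_th = R₁‖R₂ = (120 × 208)/328.0 = 76.10 kΩ.
The fractional drop is R_th/(R_th + R_L); requiring this ≤ 0.0790 gives R_L ≥ R_th(1/0.0790 − 1) = 76.10 × 11.66 = 887 kΩ.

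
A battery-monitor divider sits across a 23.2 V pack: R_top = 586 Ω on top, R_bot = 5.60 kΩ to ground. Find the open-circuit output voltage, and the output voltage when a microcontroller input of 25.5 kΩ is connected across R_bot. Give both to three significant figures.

Open-circuit: V = 23.2 × 5600/(586 + 5600) = 21.0 V.
With the load, R_bot becomes R_bot‖R_L = 4592 Ω, so V = 23.2 × 4592/5178 = 20.6 V.

Unloaded: 21.0 V; loaded: 20.6 V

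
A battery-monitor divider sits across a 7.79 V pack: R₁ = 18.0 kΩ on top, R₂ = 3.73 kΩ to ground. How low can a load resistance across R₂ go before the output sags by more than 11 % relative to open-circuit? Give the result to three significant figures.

R_L(min) ≈ 25.0 kΩ

Output resistance R_th = R₁‖R₂ = (18.0 × 3.73)/21.73 = 3.090 kΩ.
The fractional drop is R_th/(R_th + R_L); requiring this ≤ 0.110 gives R_L ≥ R_th(1/0.110 − 1) = 3.090 × 8.091 = 25.0 kΩ.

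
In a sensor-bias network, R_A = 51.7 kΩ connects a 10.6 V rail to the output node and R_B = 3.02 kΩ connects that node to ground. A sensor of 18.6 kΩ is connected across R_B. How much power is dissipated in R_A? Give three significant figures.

P ≈ 1.97 mW

Total resistance from the source is R_A + (R_B‖R_L) = 54.30 kΩ, so I = 10.6/54.30 kΩ = 0.1952 mA.
P = I²·R_A = (0.1952 mA)² × 51.7 kΩ = 1.97 mW.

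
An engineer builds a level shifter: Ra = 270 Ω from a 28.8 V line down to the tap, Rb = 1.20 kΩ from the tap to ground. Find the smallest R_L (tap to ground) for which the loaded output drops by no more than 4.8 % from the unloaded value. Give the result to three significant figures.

R_L(min) ≈ 4.37 kΩ

Output resistance R_th = Ra‖Rb = (270 × 1200)/1470 = 220.4 Ω.
The fractional drop is R_th/(R_th + R_L); requiring this ≤ 0.0480 gives R_L ≥ R_th(1/0.0480 − 1) = 220.4 × 19.83 = 4.37 kΩ.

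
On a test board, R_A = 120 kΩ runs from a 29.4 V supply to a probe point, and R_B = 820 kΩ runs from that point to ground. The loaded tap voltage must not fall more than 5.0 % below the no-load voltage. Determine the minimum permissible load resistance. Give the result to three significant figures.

R_L(min) ≈ 1.99 MΩ

Output resistance R_th = R_A‖R_B = (120 × 820)/940.0 = 104.7 kΩ.
The fractional drop is R_th/(R_th + R_L); requiring this ≤ 0.0500 gives R_L ≥ R_th(1/0.0500 − 1) = 104.7 × 19.00 = 1.99 MΩ.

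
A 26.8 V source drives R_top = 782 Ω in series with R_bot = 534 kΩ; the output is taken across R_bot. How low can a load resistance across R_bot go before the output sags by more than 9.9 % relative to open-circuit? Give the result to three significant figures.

R_L(min) ≈ 7.11 kΩ

Output resistance R_th = R_top‖R_bot = (782 × 534000)/534800 = 780.9 Ω.
The fractional drop is R_th/(R_th + R_L); requiring this ≤ 0.0990 gives R_L ≥ R_th(1/0.0990 − 1) = 780.9 × 9.101 = 7.11 kΩ.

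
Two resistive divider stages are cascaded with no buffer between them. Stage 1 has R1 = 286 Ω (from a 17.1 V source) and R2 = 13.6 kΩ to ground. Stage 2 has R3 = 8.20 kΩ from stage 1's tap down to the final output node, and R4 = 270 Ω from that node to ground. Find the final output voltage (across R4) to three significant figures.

V_out ≈ 0.517 V

Stage 2 presents R3+R4 = 8470 Ω as a load on stage 1's tap.
Stage 1's lower leg becomes R2‖(R3+R4) = 5219 Ω, so V_mid = 17.1 × 5219/5505 = 16.21 V.
Stage 2 is itself unloaded: V_out = V_mid × R4/(R3+R4) = 16.21 × 270/8470 = 0.517 V.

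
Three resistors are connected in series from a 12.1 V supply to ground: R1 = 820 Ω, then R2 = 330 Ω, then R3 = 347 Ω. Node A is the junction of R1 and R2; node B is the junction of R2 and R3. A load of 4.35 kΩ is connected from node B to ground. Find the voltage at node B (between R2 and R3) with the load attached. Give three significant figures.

At node B, R3 is in parallel with the load: R3‖R_L = 321.4 Ω.
Below node A the resistance is R2 + (R3‖R_L) = 651.4 Ω, so V_A = 12.1 × 651.4/1471 = 5.357 V.
Then V_B = V_A × (R3‖R_L)/(R2 + R3‖R_L) = 5.357 × 321.4/651.4 = 2.64 V.

V ≈ 2.64 V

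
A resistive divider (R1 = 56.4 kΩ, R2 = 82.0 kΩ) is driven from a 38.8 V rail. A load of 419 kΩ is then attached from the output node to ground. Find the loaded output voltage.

The load sits in parallel with R2: R2‖R_L = (82.0 × 419) / (82.0 + 419) = 68.58 kΩ.
V_out = 38.8 × 68.58 / (56.4 + 68.58) = 38.8 × 68.58/125.0 = 21.3 V.
(Unloaded it would have been 23.0 V.)

V_out ≈ 21.3 V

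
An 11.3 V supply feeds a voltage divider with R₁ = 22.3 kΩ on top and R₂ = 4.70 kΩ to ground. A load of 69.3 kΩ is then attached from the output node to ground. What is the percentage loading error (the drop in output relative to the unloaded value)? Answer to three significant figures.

5.30 %

The divider's output (Thévenin) resistance is R₁‖R₂ = 3.882 kΩ.
Fractional drop under load = R_th/(R_th + R_L) = 3.882 / (3.882 + 69.3) = 0.05304.
So the output falls by 5.30 %.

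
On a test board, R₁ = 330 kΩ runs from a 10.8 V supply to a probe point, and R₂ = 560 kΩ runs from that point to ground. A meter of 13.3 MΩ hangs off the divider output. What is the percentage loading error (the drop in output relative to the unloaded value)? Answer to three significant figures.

1.54 %

The divider's output (Thévenin) resistance is R₁‖R₂ = 207.6 kΩ.
Fractional drop under load = R_th/(R_th + R_L) = 207.6 / (207.6 + 13300) = 0.01537.
So the output falls by 1.54 %.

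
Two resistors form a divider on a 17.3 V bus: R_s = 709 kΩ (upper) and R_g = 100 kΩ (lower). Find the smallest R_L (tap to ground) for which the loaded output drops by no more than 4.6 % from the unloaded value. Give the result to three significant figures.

R_L(min) ≈ 1.82 MΩ

Output resistance R_th = R_s‖R_g = (709 × 100)/809.0 = 87.64 kΩ.
The fractional drop is R_th/(R_th + R_L); requiring this ≤ 0.0460 gives R_L ≥ R_th(1/0.0460 − 1) = 87.64 × 20.74 = 1.82 MΩ.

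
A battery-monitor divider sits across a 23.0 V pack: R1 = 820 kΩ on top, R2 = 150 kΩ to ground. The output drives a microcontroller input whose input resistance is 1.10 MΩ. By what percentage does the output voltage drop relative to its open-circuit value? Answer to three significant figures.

10.3 %

Unloaded V = 23.0 × 150/970.0 = 3.5567 V.
Loaded: R2‖R_L = 132.0 kΩ, giving V = 23.0 × 132.0/952.0 = 3.1891 V.
Drop = (3.5567 − 3.1891) / 3.5567 = 10.3 %.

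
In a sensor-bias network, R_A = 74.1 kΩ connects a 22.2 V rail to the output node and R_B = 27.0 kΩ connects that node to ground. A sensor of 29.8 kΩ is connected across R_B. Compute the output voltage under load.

The load sits in parallel with R_B: R_B‖R_L = (27.0 × 29.8) / (27.0 + 29.8) = 14.17 kΩ.
V_out = 22.2 × 14.17 / (74.1 + 14.17) = 22.2 × 14.17/88.27 = 3.56 V.

V_out ≈ 3.56 V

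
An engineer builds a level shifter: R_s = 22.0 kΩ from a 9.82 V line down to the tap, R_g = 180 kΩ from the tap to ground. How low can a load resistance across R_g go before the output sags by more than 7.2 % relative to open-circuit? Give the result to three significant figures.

Output resistance R_th = R_s‖R_g = (22.0 × 180)/202.0 = 19.60 kΩ.
The fractional drop is R_th/(R_th + R_L); requiring this ≤ 0.0720 gives R_L ≥ R_th(1/0.0720 − 1) = 19.60 × 12.89 = 253 kΩ.

R_L(min) ≈ 253 kΩ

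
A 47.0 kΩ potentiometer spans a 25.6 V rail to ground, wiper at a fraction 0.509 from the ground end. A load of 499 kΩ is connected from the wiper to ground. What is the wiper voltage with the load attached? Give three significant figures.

V ≈ 12.7 V

The wiper splits the pot into (1−α)R = 23.08 kΩ above and αR = 23.92 kΩ below.
Lower section ‖ load = 22.83 kΩ.
V_wiper = 25.6 × 22.83/(23.08 + 22.83) = 12.7 V.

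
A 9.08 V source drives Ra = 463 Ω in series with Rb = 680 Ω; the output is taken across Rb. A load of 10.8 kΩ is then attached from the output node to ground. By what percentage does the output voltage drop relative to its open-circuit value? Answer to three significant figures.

2.49 %

The divider's output (Thévenin) resistance is Ra‖Rb = 275.5 Ω.
Fractional drop under load = R_th/(R_th + R_L) = 275.5 / (275.5 + 10800) = 0.02487.
So the output falls by 2.49 %.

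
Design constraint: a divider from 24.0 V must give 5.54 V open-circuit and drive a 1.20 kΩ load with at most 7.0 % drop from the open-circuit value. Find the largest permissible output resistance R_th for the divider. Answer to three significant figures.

R_th ≤ 90.3 Ω

Loading drop = R_th/(R_th + R_L) ≤ 0.0700, so R_th ≤ R_L · ε/(1−ε) = 1.20 kΩ × 0.0700/0.9300 = 90.3 Ω.
(Any R1, R2 with R2/(R1+R2) = 0.231 and R1‖R2 ≤ 90.3 Ω will meet the spec.)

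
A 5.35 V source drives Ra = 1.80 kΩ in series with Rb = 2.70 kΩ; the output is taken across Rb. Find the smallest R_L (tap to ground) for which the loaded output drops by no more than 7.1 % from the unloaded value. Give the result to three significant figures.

Output resistance R_th = Ra‖Rb = (1.80 × 2.70)/4.500 = 1.080 kΩ.
The fractional drop is R_th/(R_th + R_L); requiring this ≤ 0.0710 gives R_L ≥ R_th(1/0.0710 − 1) = 1.080 × 13.08 = 14.1 kΩ.

R_L(min) ≈ 14.1 kΩ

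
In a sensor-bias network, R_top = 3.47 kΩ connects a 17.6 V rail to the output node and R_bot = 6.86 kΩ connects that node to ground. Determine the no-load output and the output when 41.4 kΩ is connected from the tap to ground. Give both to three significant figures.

Unloaded: 11.7 V; loaded: 11.1 V

Open-circuit: V = 17.6 × 6.86/(3.47 + 6.86) = 11.7 V.
With the load, R_bot becomes R_bot‖R_L = 5.885 kΩ, so V = 17.6 × 5.885/9.355 = 11.1 V.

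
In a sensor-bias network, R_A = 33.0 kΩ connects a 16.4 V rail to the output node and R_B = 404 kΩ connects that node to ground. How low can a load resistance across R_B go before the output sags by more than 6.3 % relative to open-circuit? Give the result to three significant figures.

Output resistance R_th = R_A‖R_B = (33.0 × 404)/437.0 = 30.51 kΩ.
The fractional drop is R_th/(R_th + R_L); requiring this ≤ 0.0630 gives R_L ≥ R_th(1/0.0630 − 1) = 30.51 × 14.87 = 454 kΩ.

R_L(min) ≈ 454 kΩ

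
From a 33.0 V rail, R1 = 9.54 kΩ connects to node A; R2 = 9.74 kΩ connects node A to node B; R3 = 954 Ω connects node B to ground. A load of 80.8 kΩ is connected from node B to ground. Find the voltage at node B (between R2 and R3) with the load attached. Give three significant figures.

V ≈ 1.54 V

At node B, R3 is in parallel with the load: R3‖R_L = 942.9 Ω.
Below node A the resistance is R2 + (R3‖R_L) = 10680 Ω, so V_A = 33.0 × 10680/20220 = 17.43 V.
Then V_B = V_A × (R3‖R_L)/(R2 + R3‖R_L) = 17.43 × 942.9/10680 = 1.54 V.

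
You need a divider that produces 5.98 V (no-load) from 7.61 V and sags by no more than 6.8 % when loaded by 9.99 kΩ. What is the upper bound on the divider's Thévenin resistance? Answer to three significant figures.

Loading drop = R_th/(R_th + R_L) ≤ 0.0680, so R_th ≤ R_L · ε/(1−ε) = 9.99 kΩ × 0.0680/0.9320 = 729 Ω.

R_th ≤ 729 Ω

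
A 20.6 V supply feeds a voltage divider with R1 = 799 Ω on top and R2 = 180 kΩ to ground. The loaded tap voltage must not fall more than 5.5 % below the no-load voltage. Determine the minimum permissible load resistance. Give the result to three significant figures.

R_L(min) ≈ 13.7 kΩ

Output resistance R_th = R1‖R2 = (799 × 180000)/180800 = 795.5 Ω.
The fractional drop is R_th/(R_th + R_L); requiring this ≤ 0.0550 gives R_L ≥ R_th(1/0.0550 − 1) = 795.5 × 17.18 = 13.7 kΩ.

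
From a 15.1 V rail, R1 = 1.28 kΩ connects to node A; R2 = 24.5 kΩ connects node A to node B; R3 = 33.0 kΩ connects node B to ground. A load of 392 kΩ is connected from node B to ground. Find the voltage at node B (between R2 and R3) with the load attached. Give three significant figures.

V ≈ 8.18 V

At node B, R3 is in parallel with the load: R3‖R_L = 30.44 kΩ.
Below node A the resistance is R2 + (R3‖R_L) = 54.94 kΩ, so V_A = 15.1 × 54.94/56.22 = 14.76 V.
Then V_B = V_A × (R3‖R_L)/(R2 + R3‖R_L) = 14.76 × 30.44/54.94 = 8.18 V.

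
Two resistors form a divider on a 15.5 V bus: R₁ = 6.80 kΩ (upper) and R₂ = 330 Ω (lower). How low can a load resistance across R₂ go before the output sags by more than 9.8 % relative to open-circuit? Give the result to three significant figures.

Output resistance R_th = R₁‖R₂ = (6800 × 330)/7130 = 314.7 Ω.
The fractional drop is R_th/(R_th + R_L); requiring this ≤ 0.0980 gives R_L ≥ R_th(1/0.0980 − 1) = 314.7 × 9.204 = 2.90 kΩ.

R_L(min) ≈ 2.90 kΩ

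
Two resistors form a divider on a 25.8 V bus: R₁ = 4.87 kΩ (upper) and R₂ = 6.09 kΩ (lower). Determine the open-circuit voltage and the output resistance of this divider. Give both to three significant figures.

V_th = 14.3 V, R_th = 2.71 kΩ

V_th is the open-circuit tap voltage: 25.8 × 6.09/(4.87 + 6.09) = 14.3 V.
With the supply zeroed, R₁ and R₂ appear in parallel from the tap: R_th = R₁‖R₂ = (4.87 × 6.09)/10.96 = 2.71 kΩ.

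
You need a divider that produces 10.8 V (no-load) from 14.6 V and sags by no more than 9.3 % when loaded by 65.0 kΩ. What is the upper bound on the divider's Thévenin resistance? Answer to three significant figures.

R_th ≤ 6.66 kΩ

Loading drop = R_th/(R_th + R_L) ≤ 0.0930, so R_th ≤ R_L · ε/(1−ε) = 65.0 kΩ × 0.0930/0.9070 = 6.66 kΩ.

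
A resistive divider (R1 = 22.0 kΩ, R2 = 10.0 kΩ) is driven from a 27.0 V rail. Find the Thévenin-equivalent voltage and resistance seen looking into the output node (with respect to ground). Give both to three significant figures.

V_th is the open-circuit tap voltage: 27.0 × 10.0/(22.0 + 10.0) = 8.44 V.
With the supply zeroed, R1 and R2 appear in parallel from the tap: R_th = R1‖R2 = (22.0 × 10.0)/32.00 = 6.88 kΩ.

V_th = 8.44 V, R_th = 6.88 kΩ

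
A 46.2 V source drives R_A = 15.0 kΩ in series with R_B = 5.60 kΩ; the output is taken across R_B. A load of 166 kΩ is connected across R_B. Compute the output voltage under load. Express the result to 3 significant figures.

The load sits in parallel with R_B: R_B‖R_L = (5.60 × 166) / (5.60 + 166) = 5.417 kΩ.
V_out = 46.2 × 5.417 / (15.0 + 5.417) = 46.2 × 5.417/20.42 = 12.3 V.

V_out ≈ 12.3 V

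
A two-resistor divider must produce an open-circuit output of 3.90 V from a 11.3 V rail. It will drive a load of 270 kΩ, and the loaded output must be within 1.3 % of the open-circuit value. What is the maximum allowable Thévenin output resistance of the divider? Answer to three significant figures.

R_th ≤ 3.56 kΩ

Loading drop = R_th/(R_th + R_L) ≤ 0.0130, so R_th ≤ R_L · ε/(1−ε) = 270 kΩ × 0.0130/0.9870 = 3.56 kΩ.
(Any R1, R2 with R2/(R1+R2) = 0.345 and R1‖R2 ≤ 3.56 kΩ will meet the spec.)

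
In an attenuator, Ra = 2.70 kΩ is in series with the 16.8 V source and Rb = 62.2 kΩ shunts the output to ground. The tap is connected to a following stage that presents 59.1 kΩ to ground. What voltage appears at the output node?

V_out ≈ 15.4 V

The load sits in parallel with Rb: Rb‖R_L = (62.2 × 59.1) / (62.2 + 59.1) = 30.31 kΩ.
V_out = 16.8 × 30.31 / (2.70 + 30.31) = 16.8 × 30.31/33.01 = 15.4 V.
(Unloaded it would have been 16.1 V.)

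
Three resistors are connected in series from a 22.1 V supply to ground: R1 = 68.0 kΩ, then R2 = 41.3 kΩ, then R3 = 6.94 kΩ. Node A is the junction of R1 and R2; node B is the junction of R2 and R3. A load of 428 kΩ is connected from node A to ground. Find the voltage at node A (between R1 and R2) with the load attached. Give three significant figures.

V ≈ 8.60 V

Below node A the series string R2+R3 = 48.24 kΩ sits in parallel with the 428 kΩ load: 43.35 kΩ.
V_A = 22.1 × 43.35/(68.0 + 43.35) = 8.60 V.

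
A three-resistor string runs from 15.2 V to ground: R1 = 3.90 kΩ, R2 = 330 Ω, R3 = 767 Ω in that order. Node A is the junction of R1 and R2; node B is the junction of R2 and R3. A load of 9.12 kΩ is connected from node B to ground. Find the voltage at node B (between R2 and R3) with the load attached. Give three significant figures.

At node B, R3 is in parallel with the load: R3‖R_L = 707.5 Ω.
Below node A the resistance is R2 + (R3‖R_L) = 1037 Ω, so V_A = 15.2 × 1037/4937 = 3.194 V.
Then V_B = V_A × (R3‖R_L)/(R2 + R3‖R_L) = 3.194 × 707.5/1037 = 2.18 V.

V ≈ 2.18 V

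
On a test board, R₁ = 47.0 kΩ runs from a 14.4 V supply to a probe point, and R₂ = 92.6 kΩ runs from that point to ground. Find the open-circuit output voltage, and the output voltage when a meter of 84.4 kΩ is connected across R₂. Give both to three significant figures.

Unloaded: 9.55 V; loaded: 6.98 V

Open-circuit: V = 14.4 × 92.6/(47.0 + 92.6) = 9.55 V.
With the load, R₂ becomes R₂‖R_L = 44.16 kΩ, so V = 14.4 × 44.16/91.16 = 6.98 V.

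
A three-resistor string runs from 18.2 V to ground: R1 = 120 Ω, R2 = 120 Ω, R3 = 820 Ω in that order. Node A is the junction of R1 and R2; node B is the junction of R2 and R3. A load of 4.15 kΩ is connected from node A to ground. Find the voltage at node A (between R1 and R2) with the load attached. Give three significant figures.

V ≈ 15.7 V

Below node A the series string R2+R3 = 940.0 Ω sits in parallel with the 4150 Ω load: 766.4 Ω.
V_A = 18.2 × 766.4/(120 + 766.4) = 15.7 V.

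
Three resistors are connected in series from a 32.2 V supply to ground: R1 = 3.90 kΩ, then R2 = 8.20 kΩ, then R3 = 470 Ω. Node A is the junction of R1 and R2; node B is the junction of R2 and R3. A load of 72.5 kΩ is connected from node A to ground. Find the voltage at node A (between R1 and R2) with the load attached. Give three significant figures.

Below node A the series string R2+R3 = 8670 Ω sits in parallel with the 72500 Ω load: 7744 Ω.
V_A = 32.2 × 7744/(3900 + 7744) = 21.4 V.

V ≈ 21.4 V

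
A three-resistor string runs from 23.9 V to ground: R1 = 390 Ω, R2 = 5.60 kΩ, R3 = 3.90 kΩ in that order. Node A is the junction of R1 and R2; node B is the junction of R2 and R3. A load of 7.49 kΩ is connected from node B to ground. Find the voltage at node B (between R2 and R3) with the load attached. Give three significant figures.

At node B, R3 is in parallel with the load: R3‖R_L = 2565 Ω.
Below node A the resistance is R2 + (R3‖R_L) = 8165 Ω, so V_A = 23.9 × 8165/8555 = 22.81 V.
Then V_B = V_A × (R3‖R_L)/(R2 + R3‖R_L) = 22.81 × 2565/8165 = 7.17 V.

V ≈ 7.17 V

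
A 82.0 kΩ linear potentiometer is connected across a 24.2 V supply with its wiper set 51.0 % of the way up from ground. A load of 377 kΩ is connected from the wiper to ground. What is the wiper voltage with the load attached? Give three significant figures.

The wiper splits the pot into (1−α)R = 40.18 kΩ above and αR = 41.82 kΩ below.
Lower section ‖ load = 37.64 kΩ.
V_wiper = 24.2 × 37.64/(40.18 + 37.64) = 11.7 V.

V ≈ 11.7 V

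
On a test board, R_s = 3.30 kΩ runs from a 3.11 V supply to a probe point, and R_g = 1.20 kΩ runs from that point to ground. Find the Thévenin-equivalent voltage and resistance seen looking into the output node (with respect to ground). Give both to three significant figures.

V_th is the open-circuit tap voltage: 3.11 × 1.20/(3.30 + 1.20) = 0.829 V.
With the supply zeroed, R_s and R_g appear in parallel from the tap: R_th = R_s‖R_g = (3.30 × 1.20)/4.500 = 880 Ω.

V_th = 0.829 V, R_th = 880 Ω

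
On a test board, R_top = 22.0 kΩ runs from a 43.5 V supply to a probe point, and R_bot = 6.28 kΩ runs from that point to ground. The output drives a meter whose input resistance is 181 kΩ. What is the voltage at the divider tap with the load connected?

V_out ≈ 9.41 V

The load sits in parallel with R_bot: R_bot‖R_L = (6.28 × 181) / (6.28 + 181) = 6.069 kΩ.
V_out = 43.5 × 6.069 / (22.0 + 6.069) = 43.5 × 6.069/28.07 = 9.41 V.
(Unloaded it would have been 9.66 V.)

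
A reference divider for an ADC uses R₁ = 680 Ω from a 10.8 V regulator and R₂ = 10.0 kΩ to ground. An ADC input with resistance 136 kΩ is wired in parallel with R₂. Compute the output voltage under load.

V_out ≈ 10.1 V

The load sits in parallel with R₂: R₂‖R_L = (10000 × 136000) / (10000 + 136000) = 9315 Ω.
V_out = 10.8 × 9315 / (680 + 9315) = 10.8 × 9315/9995 = 10.1 V.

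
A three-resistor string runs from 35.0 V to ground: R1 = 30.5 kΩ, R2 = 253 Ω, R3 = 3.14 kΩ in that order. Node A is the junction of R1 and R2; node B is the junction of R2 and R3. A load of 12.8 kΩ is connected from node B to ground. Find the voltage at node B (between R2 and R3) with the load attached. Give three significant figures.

At node B, R3 is in parallel with the load: R3‖R_L = 2521 Ω.
Below node A the resistance is R2 + (R3‖R_L) = 2774 Ω, so V_A = 35.0 × 2774/33270 = 2.918 V.
Then V_B = V_A × (R3‖R_L)/(R2 + R3‖R_L) = 2.918 × 2521/2774 = 2.65 V.

V ≈ 2.65 V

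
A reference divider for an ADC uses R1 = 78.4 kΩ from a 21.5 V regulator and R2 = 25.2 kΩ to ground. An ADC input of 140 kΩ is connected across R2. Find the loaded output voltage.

V_out ≈ 4.60 V

The load sits in parallel with R2: R2‖R_L = (25.2 × 140) / (25.2 + 140) = 21.36 kΩ.
V_out = 21.5 × 21.36 / (78.4 + 21.36) = 21.5 × 21.36/99.76 = 4.60 V.
(Unloaded it would have been 5.23 V.)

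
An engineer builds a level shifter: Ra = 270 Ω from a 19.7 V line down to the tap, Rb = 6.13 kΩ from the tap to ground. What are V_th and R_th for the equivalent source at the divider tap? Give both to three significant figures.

V_th = 18.9 V, R_th = 259 Ω

V_th is the open-circuit tap voltage: 19.7 × 6130/(270 + 6130) = 18.9 V.
With the supply zeroed, Ra and Rb appear in parallel from the tap: R_th = Ra‖Rb = (270 × 6130)/6400 = 259 Ω.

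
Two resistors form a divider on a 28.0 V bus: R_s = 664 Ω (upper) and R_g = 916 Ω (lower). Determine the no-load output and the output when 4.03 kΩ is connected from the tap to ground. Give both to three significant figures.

Unloaded: 16.2 V; loaded: 14.8 V

Open-circuit: V = 28.0 × 916/(664 + 916) = 16.2 V.
With the load, R_g becomes R_g‖R_L = 746.4 Ω, so V = 28.0 × 746.4/1410 = 14.8 V.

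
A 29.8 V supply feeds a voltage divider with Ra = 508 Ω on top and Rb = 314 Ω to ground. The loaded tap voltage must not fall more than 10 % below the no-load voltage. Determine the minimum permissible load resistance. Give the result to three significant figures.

R_L(min) ≈ 1.75 kΩ

Output resistance R_th = Ra‖Rb = (508 × 314)/822.0 = 194.1 Ω.
The fractional drop is R_th/(R_th + R_L); requiring this ≤ 0.100 gives R_L ≥ R_th(1/0.100 − 1) = 194.1 × 9.000 = 1.75 kΩ.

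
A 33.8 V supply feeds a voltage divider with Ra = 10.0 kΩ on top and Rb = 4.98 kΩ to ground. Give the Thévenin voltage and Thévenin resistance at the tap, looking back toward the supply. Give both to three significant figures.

V_th = 11.2 V, R_th = 3.32 kΩ

V_th is the open-circuit tap voltage: 33.8 × 4.98/(10.0 + 4.98) = 11.2 V.
With the supply zeroed, Ra and Rb appear in parallel from the tap: R_th = Ra‖Rb = (10.0 × 4.98)/14.98 = 3.32 kΩ.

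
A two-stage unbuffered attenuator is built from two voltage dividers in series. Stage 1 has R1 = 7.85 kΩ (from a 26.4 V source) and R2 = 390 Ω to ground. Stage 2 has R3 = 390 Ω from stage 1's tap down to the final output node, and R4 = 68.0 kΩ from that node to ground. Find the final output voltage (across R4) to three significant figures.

V_out ≈ 1.24 V

Stage 2 presents R3+R4 = 68390 Ω as a load on stage 1's tap.
Stage 1's lower leg becomes R2‖(R3+R4) = 387.8 Ω, so V_mid = 26.4 × 387.8/8238 = 1.243 V.
Stage 2 is itself unloaded: V_out = V_mid × R4/(R3+R4) = 1.243 × 68000/68390 = 1.24 V.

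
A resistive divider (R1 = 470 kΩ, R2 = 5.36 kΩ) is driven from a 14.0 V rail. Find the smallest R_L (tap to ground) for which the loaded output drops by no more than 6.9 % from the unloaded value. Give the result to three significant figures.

Output resistance R_th = R1‖R2 = (470 × 5.36)/475.4 = 5.300 kΩ.
The fractional drop is R_th/(R_th + R_L); requiring this ≤ 0.0690 gives R_L ≥ R_th(1/0.0690 − 1) = 5.300 × 13.49 = 71.5 kΩ.

R_L(min) ≈ 71.5 kΩ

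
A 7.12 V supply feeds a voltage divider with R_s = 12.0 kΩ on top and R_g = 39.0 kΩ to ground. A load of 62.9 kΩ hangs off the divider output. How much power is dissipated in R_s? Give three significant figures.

P ≈ 0.467 mW

Total resistance from the source is R_s + (R_g‖R_L) = 36.07 kΩ, so I = 7.12/36.07 kΩ = 0.1974 mA.
P = I²·R_s = (0.1974 mA)² × 12.0 kΩ = 0.467 mW.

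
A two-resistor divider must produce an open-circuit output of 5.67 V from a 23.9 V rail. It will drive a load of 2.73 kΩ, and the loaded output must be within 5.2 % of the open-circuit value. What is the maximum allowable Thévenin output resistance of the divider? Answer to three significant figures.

Loading drop = R_th/(R_th + R_L) ≤ 0.0520, so R_th ≤ R_L · ε/(1−ε) = 2.73 kΩ × 0.0520/0.9480 = 150 Ω.
(Any R1, R2 with R2/(R1+R2) = 0.237 and R1‖R2 ≤ 150 Ω will meet the spec.)

R_th ≤ 150 Ω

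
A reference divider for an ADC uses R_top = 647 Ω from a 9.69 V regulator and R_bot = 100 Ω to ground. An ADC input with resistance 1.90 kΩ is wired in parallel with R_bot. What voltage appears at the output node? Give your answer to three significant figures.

V_out ≈ 1.24 V

The load sits in parallel with R_bot: R_bot‖R_L = (100 × 1900) / (100 + 1900) = 95.00 Ω.
V_out = 9.69 × 95.00 / (647 + 95.00) = 9.69 × 95.00/742.0 = 1.24 V.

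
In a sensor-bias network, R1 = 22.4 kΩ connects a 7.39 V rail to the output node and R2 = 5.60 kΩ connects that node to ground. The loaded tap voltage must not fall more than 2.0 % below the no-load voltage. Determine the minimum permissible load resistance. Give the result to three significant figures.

R_L(min) ≈ 220 kΩ

Output resistance R_th = R1‖R2 = (22.4 × 5.60)/28.00 = 4.480 kΩ.
The fractional drop is R_th/(R_th + R_L); requiring this ≤ 0.0200 gives R_L ≥ R_th(1/0.0200 − 1) = 4.480 × 49.00 = 220 kΩ.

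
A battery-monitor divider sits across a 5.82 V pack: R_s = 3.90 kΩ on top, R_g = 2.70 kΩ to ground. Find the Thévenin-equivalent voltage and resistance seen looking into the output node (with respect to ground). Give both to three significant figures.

V_th = 2.38 V, R_th = 1.60 kΩ

V_th is the open-circuit tap voltage: 5.82 × 2.70/(3.90 + 2.70) = 2.38 V.
With the supply zeroed, R_s and R_g appear in parallel from the tap: R_th = R_s‖R_g = (3.90 × 2.70)/6.600 = 1.60 kΩ.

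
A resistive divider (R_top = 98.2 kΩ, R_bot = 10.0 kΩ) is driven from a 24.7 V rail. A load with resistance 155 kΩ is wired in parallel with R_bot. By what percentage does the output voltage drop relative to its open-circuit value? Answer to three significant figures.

5.53 %

The divider's output (Thévenin) resistance is R_top‖R_bot = 9.076 kΩ.
Fractional drop under load = R_th/(R_th + R_L) = 9.076 / (9.076 + 155) = 0.05531.
So the output falls by 5.53 %.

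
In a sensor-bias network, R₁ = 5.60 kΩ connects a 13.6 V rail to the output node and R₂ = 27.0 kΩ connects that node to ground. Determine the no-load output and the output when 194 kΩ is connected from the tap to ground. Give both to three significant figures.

Unloaded: 11.3 V; loaded: 11.0 V

Open-circuit: V = 13.6 × 27.0/(5.60 + 27.0) = 11.3 V.
With the load, R₂ becomes R₂‖R_L = 23.70 kΩ, so V = 13.6 × 23.70/29.30 = 11.0 V.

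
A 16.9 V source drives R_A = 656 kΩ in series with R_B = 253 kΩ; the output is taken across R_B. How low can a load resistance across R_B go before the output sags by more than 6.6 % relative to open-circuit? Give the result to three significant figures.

R_L(min) ≈ 2.58 MΩ

Output resistance R_th = R_A‖R_B = (656 × 253)/909.0 = 182.6 kΩ.
The fractional drop is R_th/(R_th + R_L); requiring this ≤ 0.0660 gives R_L ≥ R_th(1/0.0660 − 1) = 182.6 × 14.15 = 2.58 MΩ.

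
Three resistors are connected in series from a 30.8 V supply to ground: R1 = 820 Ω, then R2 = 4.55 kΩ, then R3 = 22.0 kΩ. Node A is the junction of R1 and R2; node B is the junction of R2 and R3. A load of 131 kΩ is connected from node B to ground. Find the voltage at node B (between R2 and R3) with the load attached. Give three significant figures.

At node B, R3 is in parallel with the load: R3‖R_L = 18840 Ω.
Below node A the resistance is R2 + (R3‖R_L) = 23390 Ω, so V_A = 30.8 × 23390/24210 = 29.76 V.
Then V_B = V_A × (R3‖R_L)/(R2 + R3‖R_L) = 29.76 × 18840/23390 = 24.0 V.

V ≈ 24.0 V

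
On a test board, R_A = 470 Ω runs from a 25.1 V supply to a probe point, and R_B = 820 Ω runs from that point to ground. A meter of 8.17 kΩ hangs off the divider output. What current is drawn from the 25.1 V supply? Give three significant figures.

R_B‖R_L = 745.2 Ω, so the source sees R_A + R_B‖R_L = 1215 Ω.
I = 25.1 V / 1215 Ω = 20.7 mA.

I ≈ 20.7 mA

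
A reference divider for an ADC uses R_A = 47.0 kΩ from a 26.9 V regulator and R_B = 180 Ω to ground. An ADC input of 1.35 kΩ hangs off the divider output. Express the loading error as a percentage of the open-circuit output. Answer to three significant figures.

11.7 %

Unloaded V = 26.9 × 180/47180 = 0.10263 V.
Loaded: R_B‖R_L = 158.8 Ω, giving V = 26.9 × 158.8/47160 = 0.090595 V.
Drop = (0.10263 − 0.090595) / 0.10263 = 11.7 %.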